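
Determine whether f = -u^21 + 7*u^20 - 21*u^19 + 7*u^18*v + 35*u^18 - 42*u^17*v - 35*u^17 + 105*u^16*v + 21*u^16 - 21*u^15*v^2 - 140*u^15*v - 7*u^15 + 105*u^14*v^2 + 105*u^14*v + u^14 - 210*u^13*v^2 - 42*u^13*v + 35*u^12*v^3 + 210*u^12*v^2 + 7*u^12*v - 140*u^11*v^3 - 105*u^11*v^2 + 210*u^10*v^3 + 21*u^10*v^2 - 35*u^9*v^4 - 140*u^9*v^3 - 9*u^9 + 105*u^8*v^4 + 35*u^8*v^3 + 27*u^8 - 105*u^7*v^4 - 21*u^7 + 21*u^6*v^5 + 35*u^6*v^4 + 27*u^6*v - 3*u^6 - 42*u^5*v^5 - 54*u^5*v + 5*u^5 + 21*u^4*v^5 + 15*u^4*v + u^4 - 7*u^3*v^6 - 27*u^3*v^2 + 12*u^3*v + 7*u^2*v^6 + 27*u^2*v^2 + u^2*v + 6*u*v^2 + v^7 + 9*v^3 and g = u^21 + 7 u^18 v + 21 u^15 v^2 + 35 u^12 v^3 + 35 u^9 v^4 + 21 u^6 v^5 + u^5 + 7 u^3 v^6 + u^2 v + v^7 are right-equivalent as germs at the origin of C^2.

Yes.

The Hessian of f at 0 is [[0, 0], [0, 0]] with rank 0, so corank 2. A Groebner basis of the Jacobian ideal J(f) in C{u,v} is {1053*u^2/140390 + u*v^3 - 230282*u*v^2/210585 + 384469*u*v/3790530 - 246681*v^3/140390 + 149588*v^2/631755, -1944*u^2/350975 + 2270036*u*v^2/3158775 - 2069971*u*v/28428975 + v^4 + 1144849*v^3/1052925 - 1597579*v^2/9476325, u^3 + 177147*u^2/701950 + 353349*u*v^2/350975 + 354483*u*v/701950 + 1945971*v^3/701950 - 265437*v^2/350975, u^2*v + 2187*u^2/350975 - 108267*u*v^2/350975 + 121368*u*v/350975 - 560934*v^3/350975 + 344421*v^2/350975}; counting standard monomials gives mu = 8. Corank 2; j^3 = v*(u + 3*v)^2 has shape L^2 M (L != M), so D-series; mu = 8 gives D_8. The Hessian of g at 0 is [[0, 0], [0, 0]] with rank 0, so corank 2. A Groebner basis of the Jacobian ideal J(g) in C{u,v} is {u^2/7 + v^6, u^3, u*v}; counting standard monomials gives mu = 8. Corank 2; j^3 = u^2*v has shape L^2 M (L != M), so D-series; mu = 8 gives D_8. Both have type D_8, hence right-equivalent.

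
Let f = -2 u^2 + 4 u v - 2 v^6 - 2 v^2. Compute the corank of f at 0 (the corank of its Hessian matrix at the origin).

1

Hessian at 0 has rank 1.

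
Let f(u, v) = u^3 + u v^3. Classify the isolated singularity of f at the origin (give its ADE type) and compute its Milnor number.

Type E7, Milnor number mu = 7.

The Hessian of f at 0 is [[0, 0], [0, 0]] with rank 0, so corank 2. A Groebner basis of the Jacobian ideal J(f) in C{u,v} is {u^3, u*v^2, 3*u^2 + v^3}; counting standard monomials gives mu = 7. Corank 2; j^3 = u^3 is a perfect cube, so E-series; the 4-jet and mu = 7 give E_7.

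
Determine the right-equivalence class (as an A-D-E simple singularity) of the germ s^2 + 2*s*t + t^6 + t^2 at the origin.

A5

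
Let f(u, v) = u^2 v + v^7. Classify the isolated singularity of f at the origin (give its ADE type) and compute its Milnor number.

Type D_8, Milnor number mu = 8.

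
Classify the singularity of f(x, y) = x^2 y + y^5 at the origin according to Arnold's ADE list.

The Hessian of f at 0 has rank 0. Corank 2; j^3 = x^2*y has shape L^2 M (L != M), so D-series; mu = 6 gives D_6.

D_{6}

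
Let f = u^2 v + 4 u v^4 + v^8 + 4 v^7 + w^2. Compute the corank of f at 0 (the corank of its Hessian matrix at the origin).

2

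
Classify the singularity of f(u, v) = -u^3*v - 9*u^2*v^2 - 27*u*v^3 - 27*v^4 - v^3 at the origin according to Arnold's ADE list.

E_7

The Hessian of f at 0 is [[0, 0], [0, 0]] with rank 0, so corank 2. A Groebner basis of the Jacobian ideal J(f) in C{u,v} is {u^3 - 27*u*v^2 + 3*v^2, u^2*v + 6*u*v^2, v^3}; counting standard monomials gives mu = 7. Corank 2; j^3 = -v^3 is a perfect cube, so E-series; the 4-jet and mu = 7 give E_7.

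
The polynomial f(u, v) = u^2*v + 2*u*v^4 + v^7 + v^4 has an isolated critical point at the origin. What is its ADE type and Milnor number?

The Hessian of f at 0 is [[0, 0], [0, 0]] with rank 0, so corank 2. A Groebner basis of the Jacobian ideal J(f) in C{u,v} is {u^3, u^2/4 + v^3, u*v}; counting standard monomials gives mu = 5. Corank 2; j^3 = u^2*v has shape L^2 M (L != M), so D-series; mu = 5 gives D_5.

Type D5, Milnor number mu = 5.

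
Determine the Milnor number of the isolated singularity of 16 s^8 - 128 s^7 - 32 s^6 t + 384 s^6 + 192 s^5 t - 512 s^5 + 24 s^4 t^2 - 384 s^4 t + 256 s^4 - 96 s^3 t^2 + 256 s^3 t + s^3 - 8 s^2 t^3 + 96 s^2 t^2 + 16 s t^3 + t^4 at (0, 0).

6

The Hessian of f at 0 has rank 0. Corank 2; j^3 = s^3 is a perfect cube, so E-series; the 4-jet and mu = 6 give E_6.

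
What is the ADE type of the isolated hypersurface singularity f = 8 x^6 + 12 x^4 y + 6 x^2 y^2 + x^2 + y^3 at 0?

The Hessian of f at 0 has rank 1. Corank 1: A-series; mu = 2 gives A_2.

A_{2}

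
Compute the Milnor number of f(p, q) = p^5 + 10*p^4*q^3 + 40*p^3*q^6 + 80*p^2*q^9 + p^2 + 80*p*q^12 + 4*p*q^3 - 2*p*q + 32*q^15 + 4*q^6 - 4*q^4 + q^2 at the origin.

4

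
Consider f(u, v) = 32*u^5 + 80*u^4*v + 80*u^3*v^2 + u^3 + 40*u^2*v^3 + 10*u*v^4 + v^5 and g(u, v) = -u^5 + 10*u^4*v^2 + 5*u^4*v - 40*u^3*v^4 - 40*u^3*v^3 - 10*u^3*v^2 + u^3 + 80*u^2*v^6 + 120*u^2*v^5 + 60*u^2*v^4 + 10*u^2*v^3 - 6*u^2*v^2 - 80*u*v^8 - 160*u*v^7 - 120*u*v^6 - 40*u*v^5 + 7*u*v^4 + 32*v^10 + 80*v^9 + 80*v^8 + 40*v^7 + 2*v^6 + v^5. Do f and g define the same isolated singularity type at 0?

Yes.

The Hessian of f at 0 has rank 0. Corank 2; j^3 = u^3 is a perfect cube, so E-series; the 5-jet and mu = 8 give E_8. The Hessian of g at 0 has rank 0. Corank 2; j^3 = u^3 is a perfect cube, so E-series; the 5-jet and mu = 8 give E_8. Both have type E_8, hence right-equivalent.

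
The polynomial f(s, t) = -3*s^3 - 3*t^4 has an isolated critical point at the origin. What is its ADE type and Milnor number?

Type E_6, Milnor number mu = 6.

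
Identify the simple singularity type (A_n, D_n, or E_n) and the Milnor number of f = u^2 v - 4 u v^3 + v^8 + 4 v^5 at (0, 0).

The Hessian of f at 0 is [[0, 0], [0, 0]] with rank 0, so corank 2. A Groebner basis of the Jacobian ideal J(f) in C{u,v} is {u^4, u^3*v + u^2 - 2*u*v^2, -u^3/2 + u^2*v^2, -u*v/2 + v^3}; counting standard monomials gives mu = 9. Corank 2; j^3 = u^2*v has shape L^2 M (L != M), so D-series; mu = 9 gives D_9.

Type D9, Milnor number mu = 9.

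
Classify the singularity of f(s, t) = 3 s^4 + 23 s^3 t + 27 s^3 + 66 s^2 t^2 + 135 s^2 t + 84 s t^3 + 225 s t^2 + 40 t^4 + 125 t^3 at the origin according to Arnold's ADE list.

The Hessian of f at 0 has rank 0. Corank 2; j^3 = (3*s + 5*t)^3 is a perfect cube, so E-series; the 4-jet and mu = 7 give E_7.

E_7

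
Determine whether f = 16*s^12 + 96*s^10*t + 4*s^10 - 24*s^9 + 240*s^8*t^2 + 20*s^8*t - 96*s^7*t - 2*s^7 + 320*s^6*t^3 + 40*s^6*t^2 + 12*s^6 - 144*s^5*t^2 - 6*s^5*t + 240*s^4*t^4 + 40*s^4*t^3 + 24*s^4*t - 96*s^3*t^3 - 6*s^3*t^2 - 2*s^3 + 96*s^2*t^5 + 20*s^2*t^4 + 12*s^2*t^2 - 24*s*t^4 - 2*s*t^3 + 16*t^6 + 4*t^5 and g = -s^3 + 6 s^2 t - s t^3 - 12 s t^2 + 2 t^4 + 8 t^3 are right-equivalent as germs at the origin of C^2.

Yes.

The Hessian of f at 0 is [[0, 0], [0, 0]] with rank 0, so corank 2. A Groebner basis of the Jacobian ideal J(f) in C{s,t} is {-s^2/4 + t^4 - t^3/12, s^3, s^2*t + s^2/12 + t^3/36, -s^2/2 + s*t^2 - t^3/6}; counting standard monomials gives mu = 7. Corank 2; j^3 = -2*s^3 is a perfect cube, so E-series; the 4-jet and mu = 7 give E_7. The Hessian of g at 0 is [[0, 0], [0, 0]] with rank 0, so corank 2. A Groebner basis of the Jacobian ideal J(g) in C{s,t} is {s^3 - 6*s^2*t - 48*s^2 + 192*s*t - 192*t^2, 6*s^2 + s*t^2 - 24*s*t + 24*t^2, 3*s^2 - 12*s*t + t^3 + 12*t^2}; counting standard monomials gives mu = 7. Corank 2; j^3 = -(s - 2*t)^3 is a perfect cube, so E-series; the 4-jet and mu = 7 give E_7. Both have type E_7, hence right-equivalent.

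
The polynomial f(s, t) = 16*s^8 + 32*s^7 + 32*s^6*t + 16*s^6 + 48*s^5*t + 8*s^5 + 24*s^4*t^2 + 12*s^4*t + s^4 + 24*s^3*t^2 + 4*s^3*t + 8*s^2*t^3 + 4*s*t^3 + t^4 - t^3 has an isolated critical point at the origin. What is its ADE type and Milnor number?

Type E6, Milnor number mu = 6.

The Hessian of f at 0 has rank 0. Corank 2; j^3 = -t^3 is a perfect cube, so E-series; the 4-jet and mu = 6 give E_6.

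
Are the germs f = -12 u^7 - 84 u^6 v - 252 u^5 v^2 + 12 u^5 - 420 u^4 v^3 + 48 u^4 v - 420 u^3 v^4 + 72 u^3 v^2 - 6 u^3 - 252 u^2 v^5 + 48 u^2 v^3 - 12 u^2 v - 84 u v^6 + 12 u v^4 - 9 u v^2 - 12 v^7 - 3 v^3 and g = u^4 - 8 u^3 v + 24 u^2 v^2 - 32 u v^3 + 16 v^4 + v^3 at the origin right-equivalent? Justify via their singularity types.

No.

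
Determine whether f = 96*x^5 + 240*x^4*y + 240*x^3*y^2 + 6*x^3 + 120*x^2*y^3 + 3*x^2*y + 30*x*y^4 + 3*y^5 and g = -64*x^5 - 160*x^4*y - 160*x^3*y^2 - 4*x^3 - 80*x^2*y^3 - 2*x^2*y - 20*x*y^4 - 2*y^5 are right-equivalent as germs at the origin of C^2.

The Hessian of f at 0 has rank 0. Corank 2; j^3 = 3*x^2*(2*x + y) has shape L^2 M (L != M), so D-series; mu = 6 gives D_6. The Hessian of g at 0 has rank 0. Corank 2; j^3 = -2*x^2*(2*x + y) has shape L^2 M (L != M), so D-series; mu = 6 gives D_6. Both have type D_6, hence right-equivalent.

Yes.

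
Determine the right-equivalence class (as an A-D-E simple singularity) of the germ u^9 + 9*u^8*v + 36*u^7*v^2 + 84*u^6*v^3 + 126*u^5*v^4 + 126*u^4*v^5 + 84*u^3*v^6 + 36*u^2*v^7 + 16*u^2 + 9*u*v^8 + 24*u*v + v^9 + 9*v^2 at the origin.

The Hessian of f at 0 is [[32, 24], [24, 18]] with rank 1, so corank 1. A Groebner basis of the Jacobian ideal J(f) in C{u,v} is {v^8, u + 3*v/4}; counting standard monomials gives mu = 8. Corank 1: A-series; mu = 8 gives A_8.

A8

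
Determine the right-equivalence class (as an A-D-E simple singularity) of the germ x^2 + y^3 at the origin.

A_{2}

The Hessian of f at 0 is [[2, 0], [0, 0]] with rank 1, so corank 1. A Groebner basis of the Jacobian ideal J(f) in C{x,y} is {y^2, x}; counting standard monomials gives mu = 2. Corank 1: A-series; mu = 2 gives A_2.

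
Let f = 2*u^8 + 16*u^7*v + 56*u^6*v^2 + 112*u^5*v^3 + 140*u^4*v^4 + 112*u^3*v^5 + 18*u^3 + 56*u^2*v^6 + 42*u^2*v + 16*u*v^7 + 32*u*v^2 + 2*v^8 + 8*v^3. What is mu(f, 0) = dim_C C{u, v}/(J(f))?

9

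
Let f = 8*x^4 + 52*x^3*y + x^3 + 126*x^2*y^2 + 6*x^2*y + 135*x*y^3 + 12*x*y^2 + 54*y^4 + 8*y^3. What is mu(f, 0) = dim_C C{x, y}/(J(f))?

7

The Hessian of f at 0 has rank 0. Corank 2; j^3 = (x + 2*y)^3 is a perfect cube, so E-series; the 4-jet and mu = 7 give E_7.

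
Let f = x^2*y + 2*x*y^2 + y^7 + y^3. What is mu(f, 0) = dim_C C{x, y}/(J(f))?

8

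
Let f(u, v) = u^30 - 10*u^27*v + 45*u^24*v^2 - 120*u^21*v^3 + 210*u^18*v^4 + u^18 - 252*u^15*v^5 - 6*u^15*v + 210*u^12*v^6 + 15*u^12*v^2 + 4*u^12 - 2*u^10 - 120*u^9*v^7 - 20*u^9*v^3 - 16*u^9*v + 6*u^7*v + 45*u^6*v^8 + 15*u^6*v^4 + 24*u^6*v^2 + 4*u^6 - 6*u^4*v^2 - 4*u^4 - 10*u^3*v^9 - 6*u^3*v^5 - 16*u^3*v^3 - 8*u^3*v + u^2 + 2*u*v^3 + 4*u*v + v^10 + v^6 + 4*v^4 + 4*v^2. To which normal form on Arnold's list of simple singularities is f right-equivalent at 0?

A_9

The Hessian of f at 0 has rank 1. Corank 1: A-series; mu = 9 gives A_9.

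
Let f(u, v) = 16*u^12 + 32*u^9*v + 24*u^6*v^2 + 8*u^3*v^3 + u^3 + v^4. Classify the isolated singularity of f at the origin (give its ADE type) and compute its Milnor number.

Type E_{6}, Milnor number mu = 6.

The Hessian of f at 0 has rank 0. Corank 2; j^3 = u^3 is a perfect cube, so E-series; the 4-jet and mu = 6 give E_6.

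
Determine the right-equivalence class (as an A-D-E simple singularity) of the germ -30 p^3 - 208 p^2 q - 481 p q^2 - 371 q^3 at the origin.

The Hessian of f at 0 has rank 0. Corank 2; j^3 = -(3*p + 7*q)*(10*p^2 + 46*p*q + 53*q^2) splits into three distinct lines over C (the quadratic factor has nonzero discriminant), so D_4.

D4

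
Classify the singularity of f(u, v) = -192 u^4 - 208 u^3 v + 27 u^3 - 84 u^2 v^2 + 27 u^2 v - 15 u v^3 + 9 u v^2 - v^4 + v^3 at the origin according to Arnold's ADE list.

The Hessian of f at 0 has rank 0. Corank 2; j^3 = (3*u + v)^3 is a perfect cube, so E-series; the 4-jet and mu = 7 give E_7.

E_7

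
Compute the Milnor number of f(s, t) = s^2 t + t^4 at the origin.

The Hessian of f at 0 has rank 0. Corank 2; j^3 = s^2*t has shape L^2 M (L != M), so D-series; mu = 5 gives D_5.

5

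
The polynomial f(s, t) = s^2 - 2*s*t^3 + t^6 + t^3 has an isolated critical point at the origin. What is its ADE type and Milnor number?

Type A_2, Milnor number mu = 2.

The Hessian of f at 0 has rank 1. Corank 1: A-series; mu = 2 gives A_2.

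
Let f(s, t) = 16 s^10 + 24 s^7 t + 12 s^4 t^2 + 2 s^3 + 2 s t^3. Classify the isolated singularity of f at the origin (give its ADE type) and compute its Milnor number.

The Hessian of f at 0 has rank 0. Corank 2; j^3 = 2*s^3 is a perfect cube, so E-series; the 4-jet and mu = 7 give E_7.

Type E_{7}, Milnor number mu = 7.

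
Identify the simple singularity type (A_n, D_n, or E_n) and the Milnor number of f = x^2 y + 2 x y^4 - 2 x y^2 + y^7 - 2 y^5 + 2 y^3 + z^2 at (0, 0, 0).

Type D4, Milnor number mu = 4.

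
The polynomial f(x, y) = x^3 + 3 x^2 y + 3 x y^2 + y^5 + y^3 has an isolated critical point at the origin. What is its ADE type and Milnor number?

The Hessian of f at 0 has rank 0. Corank 2; j^3 = (x + y)^3 is a perfect cube, so E-series; the 5-jet and mu = 8 give E_8.

Type E_8, Milnor number mu = 8.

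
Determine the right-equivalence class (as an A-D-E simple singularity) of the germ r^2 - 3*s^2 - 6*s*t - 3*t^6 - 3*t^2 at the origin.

A_5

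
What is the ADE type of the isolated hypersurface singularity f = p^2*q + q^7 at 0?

D_8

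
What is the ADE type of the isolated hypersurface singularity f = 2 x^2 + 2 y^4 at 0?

The Hessian of f at 0 has rank 1. Corank 1: A-series; mu = 3 gives A_3.

A_{3}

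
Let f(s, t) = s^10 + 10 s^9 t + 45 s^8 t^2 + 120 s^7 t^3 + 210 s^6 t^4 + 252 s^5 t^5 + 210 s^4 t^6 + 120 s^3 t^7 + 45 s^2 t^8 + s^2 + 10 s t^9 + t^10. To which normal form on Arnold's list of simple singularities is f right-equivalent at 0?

The Hessian of f at 0 has rank 1. Corank 1: A-series; mu = 9 gives A_9.

A_{9}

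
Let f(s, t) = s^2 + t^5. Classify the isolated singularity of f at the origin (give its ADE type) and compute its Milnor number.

Type A4, Milnor number mu = 4.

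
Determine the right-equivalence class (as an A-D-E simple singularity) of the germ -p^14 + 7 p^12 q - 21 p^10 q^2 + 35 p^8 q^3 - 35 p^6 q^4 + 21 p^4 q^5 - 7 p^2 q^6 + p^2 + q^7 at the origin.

A6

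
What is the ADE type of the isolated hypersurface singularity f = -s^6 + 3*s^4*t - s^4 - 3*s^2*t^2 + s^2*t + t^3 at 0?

D_{4}

The Hessian of f at 0 has rank 0. Corank 2; j^3 = t*(s^2 + t^2) splits into three distinct lines over C (the quadratic factor has nonzero discriminant), so D_4.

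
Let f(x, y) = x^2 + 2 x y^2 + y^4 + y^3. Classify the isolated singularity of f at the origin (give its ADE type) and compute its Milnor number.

Type A_{2}, Milnor number mu = 2.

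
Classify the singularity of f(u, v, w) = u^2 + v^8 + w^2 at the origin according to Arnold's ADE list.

The Hessian of f at 0 is [[2, 0, 0], [0, 0, 0], [0, 0, 2]] with rank 2, so corank 1. A Groebner basis of the Jacobian ideal J(f) in C{u,v,w} is {v^7, u, w}; counting standard monomials gives mu = 7. Corank 1: A-series; mu = 7 gives A_7.

A_7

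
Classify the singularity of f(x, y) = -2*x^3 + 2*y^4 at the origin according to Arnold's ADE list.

E_{6}

The Hessian of f at 0 is [[0, 0], [0, 0]] with rank 0, so corank 2. A Groebner basis of the Jacobian ideal J(f) in C{x,y} is {y^3, x^2}; counting standard monomials gives mu = 6. Corank 2; j^3 = -2*x^3 is a perfect cube, so E-series; the 4-jet and mu = 6 give E_6.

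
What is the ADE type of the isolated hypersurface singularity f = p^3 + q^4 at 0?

E_{6}

The Hessian of f at 0 has rank 0. Corank 2; j^3 = p^3 is a perfect cube, so E-series; the 4-jet and mu = 6 give E_6.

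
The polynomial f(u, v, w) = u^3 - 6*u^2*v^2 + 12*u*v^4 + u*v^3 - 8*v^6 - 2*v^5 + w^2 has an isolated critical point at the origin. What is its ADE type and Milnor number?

The Hessian of f at 0 has rank 1. Corank 2; j^3 = u^3 is a perfect cube, so E-series; the 4-jet and mu = 7 give E_7.

Type E7, Milnor number mu = 7.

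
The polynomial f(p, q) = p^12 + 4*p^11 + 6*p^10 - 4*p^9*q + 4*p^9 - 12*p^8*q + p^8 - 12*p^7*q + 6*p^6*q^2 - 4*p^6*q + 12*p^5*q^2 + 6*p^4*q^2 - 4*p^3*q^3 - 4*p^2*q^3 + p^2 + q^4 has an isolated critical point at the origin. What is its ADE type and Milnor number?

The Hessian of f at 0 has rank 1. Corank 1: A-series; mu = 3 gives A_3.

Type A3, Milnor number mu = 3.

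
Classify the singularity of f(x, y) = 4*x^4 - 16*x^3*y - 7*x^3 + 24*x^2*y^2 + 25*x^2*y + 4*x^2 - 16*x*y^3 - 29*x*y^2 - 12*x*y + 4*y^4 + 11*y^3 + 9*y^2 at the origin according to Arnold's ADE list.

A2

The Hessian of f at 0 has rank 1. Corank 1: A-series; mu = 2 gives A_2.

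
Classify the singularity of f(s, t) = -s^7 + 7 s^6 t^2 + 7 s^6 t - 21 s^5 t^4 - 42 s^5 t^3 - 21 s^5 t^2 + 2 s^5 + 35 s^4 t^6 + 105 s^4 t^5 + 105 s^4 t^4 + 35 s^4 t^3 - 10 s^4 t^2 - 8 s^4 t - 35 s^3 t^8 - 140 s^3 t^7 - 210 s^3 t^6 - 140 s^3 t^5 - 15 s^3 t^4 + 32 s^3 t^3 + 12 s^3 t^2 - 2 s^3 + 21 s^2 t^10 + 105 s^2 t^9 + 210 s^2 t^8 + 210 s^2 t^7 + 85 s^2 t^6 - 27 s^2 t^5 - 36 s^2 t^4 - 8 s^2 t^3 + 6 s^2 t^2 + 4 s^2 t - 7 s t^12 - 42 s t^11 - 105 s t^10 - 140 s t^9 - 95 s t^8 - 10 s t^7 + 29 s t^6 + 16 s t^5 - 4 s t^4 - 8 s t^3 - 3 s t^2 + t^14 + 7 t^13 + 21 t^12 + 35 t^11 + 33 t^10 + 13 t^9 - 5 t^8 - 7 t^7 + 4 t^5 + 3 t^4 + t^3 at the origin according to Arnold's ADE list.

The Hessian of f at 0 is [[0, 0], [0, 0]] with rank 0, so corank 2. A Groebner basis of the Jacobian ideal J(f) in C{s,t} is {t^3, s^2 - 3*t^2/2, s*t - 3*t^2/2}; counting standard monomials gives mu = 4. Corank 2; j^3 = -(s - t)*(2*s^2 - 2*s*t + t^2) splits into three distinct lines over C (the quadratic factor has nonzero discriminant), so D_4.

D_4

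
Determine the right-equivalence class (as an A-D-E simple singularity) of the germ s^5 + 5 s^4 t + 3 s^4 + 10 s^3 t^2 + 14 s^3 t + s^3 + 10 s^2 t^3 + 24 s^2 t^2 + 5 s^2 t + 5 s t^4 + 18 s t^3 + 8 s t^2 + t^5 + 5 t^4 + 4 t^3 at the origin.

The Hessian of f at 0 has rank 0. Corank 2; j^3 = (s + t)*(s + 2*t)^2 has shape L^2 M (L != M), so D-series; mu = 5 gives D_5.

D5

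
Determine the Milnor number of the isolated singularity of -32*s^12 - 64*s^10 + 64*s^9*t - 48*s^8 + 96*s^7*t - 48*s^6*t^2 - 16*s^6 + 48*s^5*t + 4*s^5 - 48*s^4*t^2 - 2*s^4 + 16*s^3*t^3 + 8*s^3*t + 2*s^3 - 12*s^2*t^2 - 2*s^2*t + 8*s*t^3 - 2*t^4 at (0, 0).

The Hessian of f at 0 is [[0, 0], [0, 0]] with rank 0, so corank 2. A Groebner basis of the Jacobian ideal J(f) in C{s,t} is {s*t^2, s*t/4 + t^3, s^2 - s*t}; counting standard monomials gives mu = 5. Corank 2; j^3 = 2*s^2*(s - t) has shape L^2 M (L != M), so D-series; mu = 5 gives D_5.

5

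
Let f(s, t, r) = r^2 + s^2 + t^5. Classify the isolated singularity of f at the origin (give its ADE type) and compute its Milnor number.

Type A4, Milnor number mu = 4.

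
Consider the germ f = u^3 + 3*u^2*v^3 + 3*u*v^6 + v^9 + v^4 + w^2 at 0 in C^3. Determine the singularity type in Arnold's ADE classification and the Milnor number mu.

Type E6, Milnor number mu = 6.

The Hessian of f at 0 has rank 1. Corank 2; j^3 = u^3 is a perfect cube, so E-series; the 4-jet and mu = 6 give E_6.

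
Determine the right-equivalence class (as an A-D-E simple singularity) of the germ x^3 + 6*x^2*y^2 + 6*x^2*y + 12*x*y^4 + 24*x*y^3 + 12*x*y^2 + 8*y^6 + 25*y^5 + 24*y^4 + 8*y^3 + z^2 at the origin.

The Hessian of f at 0 is [[0, 0, 0], [0, 0, 0], [0, 0, 2]] with rank 1, so corank 2. A Groebner basis of the Jacobian ideal J(f) in C{x,y,z} is {y^4, x^3 + 6*x^2*y - 3*x^2 - 12*x*y - 16*y^3 - 12*y^2, x^2/4 + x*y^2 + x*y + 2*y^3 + y^2, z}; counting standard monomials gives mu = 8. Corank 2; j^3 = (x + 2*y)^3 is a perfect cube, so E-series; the 5-jet and mu = 8 give E_8.

E8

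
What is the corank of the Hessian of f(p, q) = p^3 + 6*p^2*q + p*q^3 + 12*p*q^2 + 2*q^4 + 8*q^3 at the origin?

The Hessian at 0 is [[0, 0], [0, 0]] of rank 0; hence corank 2.

2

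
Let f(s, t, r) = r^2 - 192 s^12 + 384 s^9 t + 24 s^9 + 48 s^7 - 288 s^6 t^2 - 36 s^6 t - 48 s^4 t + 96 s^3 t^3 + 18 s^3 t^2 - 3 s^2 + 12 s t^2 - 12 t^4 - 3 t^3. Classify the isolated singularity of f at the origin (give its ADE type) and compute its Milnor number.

Type A_2, Milnor number mu = 2.

The Hessian of f at 0 has rank 2. Corank 1: A-series; mu = 2 gives A_2.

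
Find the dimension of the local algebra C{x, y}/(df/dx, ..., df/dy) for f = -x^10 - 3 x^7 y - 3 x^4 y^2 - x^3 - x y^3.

7

The Hessian of f at 0 has rank 0. Corank 2; j^3 = -x^3 is a perfect cube, so E-series; the 4-jet and mu = 7 give E_7.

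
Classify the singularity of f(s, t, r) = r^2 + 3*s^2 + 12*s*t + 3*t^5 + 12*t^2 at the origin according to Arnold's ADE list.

The Hessian of f at 0 is [[6, 12, 0], [12, 24, 0], [0, 0, 2]] with rank 2, so corank 1. A Groebner basis of the Jacobian ideal J(f) in C{s,t,r} is {t^4, s + 2*t, r}; counting standard monomials gives mu = 4. Corank 1: A-series; mu = 4 gives A_4.

A_4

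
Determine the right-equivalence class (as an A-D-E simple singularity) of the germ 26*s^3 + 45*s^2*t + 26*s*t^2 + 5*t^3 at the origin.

The Hessian of f at 0 is [[0, 0], [0, 0]] with rank 0, so corank 2. A Groebner basis of the Jacobian ideal J(f) in C{s,t} is {t^3, s^2 + t^2/3, s*t}; counting standard monomials gives mu = 4. Corank 2; j^3 = (2*s + t)*(13*s^2 + 16*s*t + 5*t^2) splits into three distinct lines over C (the quadratic factor has nonzero discriminant), so D_4.

D4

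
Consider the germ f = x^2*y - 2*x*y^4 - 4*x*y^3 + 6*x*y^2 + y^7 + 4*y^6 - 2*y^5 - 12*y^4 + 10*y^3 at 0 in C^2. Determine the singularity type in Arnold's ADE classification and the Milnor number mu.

Type D_{4}, Milnor number mu = 4.

The Hessian of f at 0 is [[0, 0], [0, 0]] with rank 0, so corank 2. A Groebner basis of the Jacobian ideal J(f) in C{x,y} is {y^3, x^2 - 6*y^2, x*y + 3*y^2}; counting standard monomials gives mu = 4. Corank 2; j^3 = y*(x^2 + 6*x*y + 10*y^2) splits into three distinct lines over C (the quadratic factor has nonzero discriminant), so D_4.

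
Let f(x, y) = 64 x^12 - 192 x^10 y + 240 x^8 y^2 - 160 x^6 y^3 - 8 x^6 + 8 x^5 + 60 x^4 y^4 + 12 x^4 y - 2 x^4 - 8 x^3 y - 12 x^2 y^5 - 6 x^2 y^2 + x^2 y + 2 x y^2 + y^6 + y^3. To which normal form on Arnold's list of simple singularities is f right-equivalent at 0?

D_7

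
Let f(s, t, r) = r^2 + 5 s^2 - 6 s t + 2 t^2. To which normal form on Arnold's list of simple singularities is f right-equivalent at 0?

A_{1}

The Hessian of f at 0 is [[10, -6, 0], [-6, 4, 0], [0, 0, 2]] with rank 3, so corank 0. A Groebner basis of the Jacobian ideal J(f) in C{s,t,r} is {s, t, r}; counting standard monomials gives mu = 1. Corank 0: nondegenerate Morse point, so A_1.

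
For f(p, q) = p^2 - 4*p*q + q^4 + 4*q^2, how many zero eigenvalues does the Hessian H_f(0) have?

The Hessian at 0 is [[2, -4], [-4, 8]] of rank 1; hence corank 1.

1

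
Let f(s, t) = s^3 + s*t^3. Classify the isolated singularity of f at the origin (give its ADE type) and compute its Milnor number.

The Hessian of f at 0 is [[0, 0], [0, 0]] with rank 0, so corank 2. A Groebner basis of the Jacobian ideal J(f) in C{s,t} is {s^3, s*t^2, 3*s^2 + t^3}; counting standard monomials gives mu = 7. Corank 2; j^3 = s^3 is a perfect cube, so E-series; the 4-jet and mu = 7 give E_7.

Type E_{7}, Milnor number mu = 7.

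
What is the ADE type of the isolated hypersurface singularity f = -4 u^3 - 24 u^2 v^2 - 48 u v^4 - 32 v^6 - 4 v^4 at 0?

E_{6}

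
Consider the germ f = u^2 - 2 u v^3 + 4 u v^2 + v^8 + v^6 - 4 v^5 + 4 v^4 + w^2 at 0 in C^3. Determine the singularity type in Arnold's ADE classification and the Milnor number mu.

Type A_7, Milnor number mu = 7.

The Hessian of f at 0 has rank 2. Corank 1: A-series; mu = 7 gives A_7.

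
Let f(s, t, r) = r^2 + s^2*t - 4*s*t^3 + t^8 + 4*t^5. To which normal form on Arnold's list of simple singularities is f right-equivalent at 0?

D_9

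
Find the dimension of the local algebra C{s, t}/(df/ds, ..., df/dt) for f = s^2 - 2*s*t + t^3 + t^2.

2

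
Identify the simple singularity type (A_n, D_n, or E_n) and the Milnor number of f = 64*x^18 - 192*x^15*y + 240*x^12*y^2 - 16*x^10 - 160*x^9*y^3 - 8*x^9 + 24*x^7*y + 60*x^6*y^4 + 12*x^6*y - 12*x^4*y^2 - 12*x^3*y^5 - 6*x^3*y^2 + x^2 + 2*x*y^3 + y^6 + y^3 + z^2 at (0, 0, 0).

The Hessian of f at 0 has rank 2. Corank 1: A-series; mu = 2 gives A_2.

Type A2, Milnor number mu = 2.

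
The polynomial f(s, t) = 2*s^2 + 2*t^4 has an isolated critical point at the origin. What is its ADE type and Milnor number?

Type A_3, Milnor number mu = 3.

The Hessian of f at 0 has rank 1. Corank 1: A-series; mu = 3 gives A_3.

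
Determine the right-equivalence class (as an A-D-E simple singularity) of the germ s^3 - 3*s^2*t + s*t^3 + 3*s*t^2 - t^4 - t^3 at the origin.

E_{7}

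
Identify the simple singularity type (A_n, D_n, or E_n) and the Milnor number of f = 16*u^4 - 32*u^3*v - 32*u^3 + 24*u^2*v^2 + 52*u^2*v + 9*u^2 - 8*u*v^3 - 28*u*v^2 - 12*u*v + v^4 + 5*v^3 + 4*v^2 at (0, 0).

Type A_{2}, Milnor number mu = 2.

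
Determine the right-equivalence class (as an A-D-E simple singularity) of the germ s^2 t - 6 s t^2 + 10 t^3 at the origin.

The Hessian of f at 0 has rank 0. Corank 2; j^3 = t*(s^2 - 6*s*t + 10*t^2) splits into three distinct lines over C (the quadratic factor has nonzero discriminant), so D_4.

D_4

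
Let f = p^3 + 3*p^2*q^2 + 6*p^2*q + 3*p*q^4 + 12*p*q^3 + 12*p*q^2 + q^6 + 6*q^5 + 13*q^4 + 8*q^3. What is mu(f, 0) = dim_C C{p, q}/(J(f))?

6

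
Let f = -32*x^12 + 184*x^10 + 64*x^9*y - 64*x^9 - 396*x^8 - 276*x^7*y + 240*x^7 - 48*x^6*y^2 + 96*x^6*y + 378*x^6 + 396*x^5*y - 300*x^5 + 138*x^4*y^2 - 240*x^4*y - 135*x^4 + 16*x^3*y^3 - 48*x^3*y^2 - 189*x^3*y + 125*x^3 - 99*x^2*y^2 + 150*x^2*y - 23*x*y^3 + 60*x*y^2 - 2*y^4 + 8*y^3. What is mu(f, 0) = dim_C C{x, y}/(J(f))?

The Hessian of f at 0 has rank 0. Corank 2; j^3 = (5*x + 2*y)^3 is a perfect cube, so E-series; the 4-jet and mu = 7 give E_7.

7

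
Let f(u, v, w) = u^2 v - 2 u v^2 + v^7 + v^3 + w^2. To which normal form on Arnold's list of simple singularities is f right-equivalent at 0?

The Hessian of f at 0 has rank 1. Corank 2; j^3 = v*(u - v)^2 has shape L^2 M (L != M), so D-series; mu = 8 gives D_8.

D_8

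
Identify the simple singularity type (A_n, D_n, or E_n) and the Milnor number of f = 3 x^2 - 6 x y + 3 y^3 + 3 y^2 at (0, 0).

Type A_2, Milnor number mu = 2.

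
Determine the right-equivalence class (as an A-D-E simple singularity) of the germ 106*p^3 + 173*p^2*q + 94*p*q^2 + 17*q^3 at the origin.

D_4

The Hessian of f at 0 has rank 0. Corank 2; j^3 = (2*p + q)*(53*p^2 + 60*p*q + 17*q^2) splits into three distinct lines over C (the quadratic factor has nonzero discriminant), so D_4.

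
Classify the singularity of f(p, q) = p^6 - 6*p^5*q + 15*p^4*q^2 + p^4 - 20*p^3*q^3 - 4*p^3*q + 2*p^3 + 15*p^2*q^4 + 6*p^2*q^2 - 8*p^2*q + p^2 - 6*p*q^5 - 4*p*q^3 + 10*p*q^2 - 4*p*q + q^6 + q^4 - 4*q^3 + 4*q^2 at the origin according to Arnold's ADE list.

A5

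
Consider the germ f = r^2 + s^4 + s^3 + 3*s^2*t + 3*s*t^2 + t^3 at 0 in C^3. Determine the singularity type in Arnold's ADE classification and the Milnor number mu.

Type E_6, Milnor number mu = 6.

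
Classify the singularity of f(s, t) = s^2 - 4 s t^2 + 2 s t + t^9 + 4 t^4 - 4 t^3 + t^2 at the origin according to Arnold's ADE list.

The Hessian of f at 0 is [[2, 2], [2, 2]] with rank 1, so corank 1. A Groebner basis of the Jacobian ideal J(f) in C{s,t} is {s^4 + 4*s^3*t + 3*s^3 + 5*s^2*t + 5*s^2/4 + 3*s*t/2 + s/8 + t/8, -s/2 + t^2 - t/2}; counting standard monomials gives mu = 8. Corank 1: A-series; mu = 8 gives A_8.

A_{8}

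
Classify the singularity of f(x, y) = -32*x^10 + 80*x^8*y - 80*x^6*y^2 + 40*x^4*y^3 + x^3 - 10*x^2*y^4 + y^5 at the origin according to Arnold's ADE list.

The Hessian of f at 0 has rank 0. Corank 2; j^3 = x^3 is a perfect cube, so E-series; the 5-jet and mu = 8 give E_8.

E_8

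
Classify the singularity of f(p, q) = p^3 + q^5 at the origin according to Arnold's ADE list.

The Hessian of f at 0 is [[0, 0], [0, 0]] with rank 0, so corank 2. A Groebner basis of the Jacobian ideal J(f) in C{p,q} is {q^4, p^2}; counting standard monomials gives mu = 8. Corank 2; j^3 = p^3 is a perfect cube, so E-series; the 5-jet and mu = 8 give E_8.

E8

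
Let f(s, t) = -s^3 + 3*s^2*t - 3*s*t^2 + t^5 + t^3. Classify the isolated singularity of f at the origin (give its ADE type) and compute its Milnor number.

The Hessian of f at 0 has rank 0. Corank 2; j^3 = -(s - t)^3 is a perfect cube, so E-series; the 5-jet and mu = 8 give E_8.

Type E8, Milnor number mu = 8.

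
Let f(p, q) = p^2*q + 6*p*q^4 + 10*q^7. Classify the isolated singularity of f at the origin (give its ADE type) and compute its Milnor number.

Type D_8, Milnor number mu = 8.

The Hessian of f at 0 is [[0, 0], [0, 0]] with rank 0, so corank 2. A Groebner basis of the Jacobian ideal J(f) in C{p,q} is {3*p^2/2 + p*q^3, p*q/3 + q^4, p^3, p^2*q}; counting standard monomials gives mu = 8. Corank 2; j^3 = p^2*q has shape L^2 M (L != M), so D-series; mu = 8 gives D_8.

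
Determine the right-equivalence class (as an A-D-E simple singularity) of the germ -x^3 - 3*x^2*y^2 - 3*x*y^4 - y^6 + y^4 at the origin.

E_{6}

The Hessian of f at 0 is [[0, 0], [0, 0]] with rank 0, so corank 2. A Groebner basis of the Jacobian ideal J(f) in C{x,y} is {x^3, x^2*y, x^2/2 + x*y^2, y^3}; counting standard monomials gives mu = 6. Corank 2; j^3 = -x^3 is a perfect cube, so E-series; the 4-jet and mu = 6 give E_6.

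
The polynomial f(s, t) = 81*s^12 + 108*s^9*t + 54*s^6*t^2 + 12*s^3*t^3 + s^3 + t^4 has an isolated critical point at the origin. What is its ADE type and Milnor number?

The Hessian of f at 0 has rank 0. Corank 2; j^3 = s^3 is a perfect cube, so E-series; the 4-jet and mu = 6 give E_6.

Type E_{6}, Milnor number mu = 6.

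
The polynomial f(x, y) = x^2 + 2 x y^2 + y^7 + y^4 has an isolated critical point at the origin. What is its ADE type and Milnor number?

Type A_{6}, Milnor number mu = 6.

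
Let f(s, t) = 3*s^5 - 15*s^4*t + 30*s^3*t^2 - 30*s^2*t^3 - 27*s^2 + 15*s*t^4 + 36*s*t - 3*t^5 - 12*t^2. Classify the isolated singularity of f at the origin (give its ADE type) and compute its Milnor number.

Type A_4, Milnor number mu = 4.

The Hessian of f at 0 is [[-54, 36], [36, -24]] with rank 1, so corank 1. A Groebner basis of the Jacobian ideal J(f) in C{s,t} is {t^4, s - 2*t/3}; counting standard monomials gives mu = 4. Corank 1: A-series; mu = 4 gives A_4.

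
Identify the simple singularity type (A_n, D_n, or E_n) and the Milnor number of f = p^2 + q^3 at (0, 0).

Type A_{2}, Milnor number mu = 2.

The Hessian of f at 0 has rank 1. Corank 1: A-series; mu = 2 gives A_2.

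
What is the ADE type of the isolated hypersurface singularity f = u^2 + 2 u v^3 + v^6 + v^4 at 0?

The Hessian of f at 0 is [[2, 0], [0, 0]] with rank 1, so corank 1. A Groebner basis of the Jacobian ideal J(f) in C{u,v} is {v^3, u}; counting standard monomials gives mu = 3. Corank 1: A-series; mu = 3 gives A_3.

A3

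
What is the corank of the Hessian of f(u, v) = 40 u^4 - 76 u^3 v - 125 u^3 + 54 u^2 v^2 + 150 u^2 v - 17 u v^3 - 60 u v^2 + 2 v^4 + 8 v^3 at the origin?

2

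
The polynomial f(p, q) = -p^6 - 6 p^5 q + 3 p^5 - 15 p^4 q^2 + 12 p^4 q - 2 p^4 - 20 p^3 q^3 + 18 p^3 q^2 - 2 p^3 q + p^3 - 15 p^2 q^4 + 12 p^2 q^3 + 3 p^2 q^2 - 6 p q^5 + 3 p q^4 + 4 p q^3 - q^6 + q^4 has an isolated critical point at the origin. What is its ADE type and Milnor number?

The Hessian of f at 0 is [[0, 0], [0, 0]] with rank 0, so corank 2. A Groebner basis of the Jacobian ideal J(f) in C{p,q} is {p^3, p^2*q, -p^2/2 + p*q^2, 3*p^2/2 + q^3}; counting standard monomials gives mu = 6. Corank 2; j^3 = p^3 is a perfect cube, so E-series; the 4-jet and mu = 6 give E_6.

Type E6, Milnor number mu = 6.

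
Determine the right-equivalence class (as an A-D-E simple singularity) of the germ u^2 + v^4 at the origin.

A_{3}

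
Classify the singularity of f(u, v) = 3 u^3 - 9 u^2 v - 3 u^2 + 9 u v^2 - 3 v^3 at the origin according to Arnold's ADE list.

A_{2}

The Hessian of f at 0 is [[-6, 0], [0, 0]] with rank 1, so corank 1. A Groebner basis of the Jacobian ideal J(f) in C{u,v} is {v^2, u}; counting standard monomials gives mu = 2. Corank 1: A-series; mu = 2 gives A_2.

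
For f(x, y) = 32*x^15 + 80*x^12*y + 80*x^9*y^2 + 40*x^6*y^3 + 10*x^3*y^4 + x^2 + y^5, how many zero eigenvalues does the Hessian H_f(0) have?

The Hessian at 0 is [[2, 0], [0, 0]] of rank 1; hence corank 1.

1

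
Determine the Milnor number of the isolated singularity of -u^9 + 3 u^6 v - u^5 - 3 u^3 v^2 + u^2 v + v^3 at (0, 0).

4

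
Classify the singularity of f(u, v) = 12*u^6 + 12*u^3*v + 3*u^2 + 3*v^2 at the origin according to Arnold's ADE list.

The Hessian of f at 0 has rank 2. Corank 0: nondegenerate Morse point, so A_1.

A1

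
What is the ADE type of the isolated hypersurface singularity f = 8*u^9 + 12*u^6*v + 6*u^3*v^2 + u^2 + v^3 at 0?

A_{2}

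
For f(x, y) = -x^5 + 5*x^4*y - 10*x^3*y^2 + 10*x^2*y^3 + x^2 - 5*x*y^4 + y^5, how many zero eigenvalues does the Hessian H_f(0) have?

Hessian at 0 has rank 1.

1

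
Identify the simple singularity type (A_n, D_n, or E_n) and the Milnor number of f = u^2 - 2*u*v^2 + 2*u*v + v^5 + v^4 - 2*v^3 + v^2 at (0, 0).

Type A4, Milnor number mu = 4.

The Hessian of f at 0 is [[2, 2], [2, 2]] with rank 1, so corank 1. A Groebner basis of the Jacobian ideal J(f) in C{u,v} is {u^2 + 2*u*v + u + v, -u + v^2 - v}; counting standard monomials gives mu = 4. Corank 1: A-series; mu = 4 gives A_4.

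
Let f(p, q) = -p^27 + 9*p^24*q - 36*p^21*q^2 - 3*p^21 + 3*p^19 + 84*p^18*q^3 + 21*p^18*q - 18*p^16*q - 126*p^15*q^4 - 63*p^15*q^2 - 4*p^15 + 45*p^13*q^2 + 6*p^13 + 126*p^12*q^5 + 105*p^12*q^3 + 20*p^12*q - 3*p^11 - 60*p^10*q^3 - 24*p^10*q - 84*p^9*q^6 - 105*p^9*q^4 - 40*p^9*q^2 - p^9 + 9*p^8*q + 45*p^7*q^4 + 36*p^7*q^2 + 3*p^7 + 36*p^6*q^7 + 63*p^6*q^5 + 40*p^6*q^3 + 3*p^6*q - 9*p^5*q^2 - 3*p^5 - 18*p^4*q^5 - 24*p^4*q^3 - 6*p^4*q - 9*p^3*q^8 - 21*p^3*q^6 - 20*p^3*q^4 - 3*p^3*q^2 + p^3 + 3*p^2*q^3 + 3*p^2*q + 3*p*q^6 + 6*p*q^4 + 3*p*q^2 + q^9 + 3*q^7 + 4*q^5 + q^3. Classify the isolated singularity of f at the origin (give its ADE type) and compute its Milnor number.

The Hessian of f at 0 has rank 0. Corank 2; j^3 = (p + q)^3 is a perfect cube, so E-series; the 5-jet and mu = 8 give E_8.

Type E8, Milnor number mu = 8.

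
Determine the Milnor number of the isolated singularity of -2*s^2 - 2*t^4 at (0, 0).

3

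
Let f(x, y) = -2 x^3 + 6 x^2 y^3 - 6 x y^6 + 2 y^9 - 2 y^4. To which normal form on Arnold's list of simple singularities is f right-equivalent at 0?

The Hessian of f at 0 is [[0, 0], [0, 0]] with rank 0, so corank 2. A Groebner basis of the Jacobian ideal J(f) in C{x,y} is {y^3, x^2}; counting standard monomials gives mu = 6. Corank 2; j^3 = -2*x^3 is a perfect cube, so E-series; the 4-jet and mu = 6 give E_6.

E_6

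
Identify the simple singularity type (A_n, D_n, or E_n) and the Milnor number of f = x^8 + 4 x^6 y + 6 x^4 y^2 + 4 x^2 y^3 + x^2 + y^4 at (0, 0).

The Hessian of f at 0 has rank 1. Corank 1: A-series; mu = 3 gives A_3.

Type A_{3}, Milnor number mu = 3.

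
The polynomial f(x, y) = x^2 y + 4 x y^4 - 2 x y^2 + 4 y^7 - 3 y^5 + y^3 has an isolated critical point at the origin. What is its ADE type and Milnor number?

Type D_{6}, Milnor number mu = 6.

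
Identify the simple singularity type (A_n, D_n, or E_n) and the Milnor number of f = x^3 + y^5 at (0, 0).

The Hessian of f at 0 has rank 0. Corank 2; j^3 = x^3 is a perfect cube, so E-series; the 5-jet and mu = 8 give E_8.

Type E_8, Milnor number mu = 8.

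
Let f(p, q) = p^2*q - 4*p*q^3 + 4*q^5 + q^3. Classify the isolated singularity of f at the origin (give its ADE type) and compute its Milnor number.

The Hessian of f at 0 has rank 0. Corank 2; j^3 = q*(p^2 + q^2) splits into three distinct lines over C (the quadratic factor has nonzero discriminant), so D_4.

Type D_{4}, Milnor number mu = 4.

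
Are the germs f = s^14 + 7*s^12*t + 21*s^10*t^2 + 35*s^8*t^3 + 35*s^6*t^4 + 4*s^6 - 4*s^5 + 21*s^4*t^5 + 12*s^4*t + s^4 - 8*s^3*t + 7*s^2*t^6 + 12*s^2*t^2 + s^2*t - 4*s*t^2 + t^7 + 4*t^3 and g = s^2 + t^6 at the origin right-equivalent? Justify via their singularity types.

The Hessian of f at 0 has rank 0. Corank 2; j^3 = t*(s - 2*t)^2 has shape L^2 M (L != M), so D-series; mu = 8 gives D_8. The Hessian of g at 0 has rank 1. Corank 1: A-series; mu = 5 gives A_5. f is D_8 but g is A_5, hence not right-equivalent.

No.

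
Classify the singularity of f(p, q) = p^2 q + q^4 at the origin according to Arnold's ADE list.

D_{5}

The Hessian of f at 0 has rank 0. Corank 2; j^3 = p^2*q has shape L^2 M (L != M), so D-series; mu = 5 gives D_5.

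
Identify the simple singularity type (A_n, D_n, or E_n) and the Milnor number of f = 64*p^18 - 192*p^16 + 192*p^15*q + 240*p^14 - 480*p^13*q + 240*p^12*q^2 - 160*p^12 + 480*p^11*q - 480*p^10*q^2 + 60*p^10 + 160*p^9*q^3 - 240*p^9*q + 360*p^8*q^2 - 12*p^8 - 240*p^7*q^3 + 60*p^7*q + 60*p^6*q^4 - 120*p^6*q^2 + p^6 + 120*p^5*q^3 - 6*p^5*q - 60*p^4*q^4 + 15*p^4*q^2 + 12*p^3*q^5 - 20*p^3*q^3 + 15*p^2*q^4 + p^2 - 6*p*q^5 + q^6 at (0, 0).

Type A_{5}, Milnor number mu = 5.

The Hessian of f at 0 has rank 1. Corank 1: A-series; mu = 5 gives A_5.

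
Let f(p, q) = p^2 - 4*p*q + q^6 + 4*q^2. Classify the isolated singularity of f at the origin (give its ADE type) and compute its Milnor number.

The Hessian of f at 0 has rank 1. Corank 1: A-series; mu = 5 gives A_5.

Type A5, Milnor number mu = 5.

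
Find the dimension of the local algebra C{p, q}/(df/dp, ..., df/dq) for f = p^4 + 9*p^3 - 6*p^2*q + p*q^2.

5

The Hessian of f at 0 is [[0, 0], [0, 0]] with rank 0, so corank 2. A Groebner basis of the Jacobian ideal J(f) in C{p,q} is {p*q^2 - 27*p*q/4 + 9*q^2/4, -81*p*q/4 + q^3 + 27*q^2/4, p^2 - p*q/3}; counting standard monomials gives mu = 5. Corank 2; j^3 = p*(3*p - q)^2 has shape L^2 M (L != M), so D-series; mu = 5 gives D_5.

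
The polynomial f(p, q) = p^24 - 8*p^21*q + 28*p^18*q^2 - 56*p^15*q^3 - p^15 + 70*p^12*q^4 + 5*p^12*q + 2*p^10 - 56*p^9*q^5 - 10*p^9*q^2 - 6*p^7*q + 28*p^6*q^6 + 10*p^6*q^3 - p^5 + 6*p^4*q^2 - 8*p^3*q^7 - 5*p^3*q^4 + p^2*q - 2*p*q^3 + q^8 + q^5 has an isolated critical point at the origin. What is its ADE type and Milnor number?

Type D_{9}, Milnor number mu = 9.

The Hessian of f at 0 is [[0, 0], [0, 0]] with rank 0, so corank 2. A Groebner basis of the Jacobian ideal J(f) in C{p,q} is {p^4, p^3*q + p^2/8 - p*q^2/8, -p^3 + p^2*q^2, -p*q + q^3}; counting standard monomials gives mu = 9. Corank 2; j^3 = p^2*q has shape L^2 M (L != M), so D-series; mu = 9 gives D_9.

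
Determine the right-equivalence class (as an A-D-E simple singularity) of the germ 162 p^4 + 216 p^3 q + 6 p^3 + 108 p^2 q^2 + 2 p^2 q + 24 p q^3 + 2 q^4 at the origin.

D_5

The Hessian of f at 0 has rank 0. Corank 2; j^3 = 2*p^2*(3*p + q) has shape L^2 M (L != M), so D-series; mu = 5 gives D_5.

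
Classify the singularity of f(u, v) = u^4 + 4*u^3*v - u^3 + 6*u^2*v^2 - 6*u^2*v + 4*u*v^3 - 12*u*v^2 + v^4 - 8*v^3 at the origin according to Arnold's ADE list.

The Hessian of f at 0 has rank 0. Corank 2; j^3 = -(u + 2*v)^3 is a perfect cube, so E-series; the 4-jet and mu = 6 give E_6.

E_{6}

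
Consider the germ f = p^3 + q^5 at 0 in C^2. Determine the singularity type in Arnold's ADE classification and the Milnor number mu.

Type E8, Milnor number mu = 8.

The Hessian of f at 0 is [[0, 0], [0, 0]] with rank 0, so corank 2. A Groebner basis of the Jacobian ideal J(f) in C{p,q} is {q^4, p^2}; counting standard monomials gives mu = 8. Corank 2; j^3 = p^3 is a perfect cube, so E-series; the 5-jet and mu = 8 give E_8.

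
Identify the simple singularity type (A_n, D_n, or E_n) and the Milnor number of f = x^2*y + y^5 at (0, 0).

The Hessian of f at 0 is [[0, 0], [0, 0]] with rank 0, so corank 2. A Groebner basis of the Jacobian ideal J(f) in C{x,y} is {x^2/5 + y^4, x^3, x*y}; counting standard monomials gives mu = 6. Corank 2; j^3 = x^2*y has shape L^2 M (L != M), so D-series; mu = 6 gives D_6.

Type D6, Milnor number mu = 6.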